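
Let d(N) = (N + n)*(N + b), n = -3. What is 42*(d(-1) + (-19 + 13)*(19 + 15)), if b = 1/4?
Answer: -8442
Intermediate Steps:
b = ¼ (b = 1*(¼) = ¼ ≈ 0.25000)
d(N) = (-3 + N)*(¼ + N) (d(N) = (N - 3)*(N + ¼) = (-3 + N)*(¼ + N))
42*(d(-1) + (-19 + 13)*(19 + 15)) = 42*((-¾ + (-1)² - 11/4*(-1)) + (-19 + 13)*(19 + 15)) = 42*((-¾ + 1 + 11/4) - 6*34) = 42*(3 - 204) = 42*(-201) = -8442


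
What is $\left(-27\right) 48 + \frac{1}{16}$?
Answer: $- \frac{20735}{16} \approx -1295.9$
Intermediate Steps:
$\left(-27\right) 48 + \frac{1}{16} = -1296 + \frac{1}{16} = - \frac{20735}{16}$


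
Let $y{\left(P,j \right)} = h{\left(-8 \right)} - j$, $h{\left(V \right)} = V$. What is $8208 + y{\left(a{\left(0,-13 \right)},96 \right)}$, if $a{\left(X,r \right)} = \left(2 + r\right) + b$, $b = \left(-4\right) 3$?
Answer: $8104$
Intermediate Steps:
$b = -12$
$a{\left(X,r \right)} = -10 + r$ ($a{\left(X,r \right)} = \left(2 + r\right) - 12 = -10 + r$)
$y{\left(P,j \right)} = -8 - j$
$8208 + y{\left(a{\left(0,-13 \right)},96 \right)} = 8208 - 104 = 8104$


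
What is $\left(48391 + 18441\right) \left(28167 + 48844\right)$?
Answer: $5146799152$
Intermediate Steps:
$\left(48391 + 18441\right) \left(28167 + 48844\right) = 66832 \cdot 77011 = 5146799152$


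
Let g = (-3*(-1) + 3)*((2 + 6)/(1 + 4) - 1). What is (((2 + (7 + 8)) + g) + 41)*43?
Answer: 13244/5 ≈ 2648.8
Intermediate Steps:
g = 18/5 (g = (3 + 3)*(8/5 - 1) = 6*(8*(1/5) - 1) = 6*(8/5 - 1) = 6*(3/5) = 18/5 ≈ 3.6000)
(((2 + (7 + 8)) + g) + 41)*43 = (((2 + (7 + 8)) + 18/5) + 41)*43 = (((2 + 15) + 18/5) + 41)*43 = ((17 + 18/5) + 41)*43 = (103/5 + 41)*43 = (308/5)*43 = 13244/5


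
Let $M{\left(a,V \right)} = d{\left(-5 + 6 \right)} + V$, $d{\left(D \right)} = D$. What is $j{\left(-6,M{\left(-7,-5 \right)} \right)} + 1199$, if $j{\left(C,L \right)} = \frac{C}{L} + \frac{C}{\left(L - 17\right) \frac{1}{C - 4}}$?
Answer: $\frac{16767}{14} \approx 1197.6$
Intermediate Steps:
$M{\left(a,V \right)} = 1 + V$ ($M{\left(a,V \right)} = \left(-5 + 6\right) + V = 1 + V$)
$j{\left(C,L \right)} = \frac{C}{L} + \frac{C \left(-4 + C\right)}{-17 + L}$ ($j{\left(C,L \right)} = \frac{C}{L} + \frac{C}{\left(-17 + L\right) \frac{1}{-4 + C}} = \frac{C}{L} + \frac{C}{\frac{1}{-4 + C} \left(-17 + L\right)} = \frac{C}{L} + C \frac{-4 + C}{-17 + L} = \frac{C}{L} + \frac{C \left(-4 + C\right)}{-17 + L}$)
$j{\left(-6,M{\left(-7,-5 \right)} \right)} + 1199 = - \frac{6 \left(-17 - 3 \left(1 - 5\right) - 6 \left(1 - 5\right)\right)}{\left(1 - 5\right) \left(-17 + \left(1 - 5\right)\right)} + 1199 = - \frac{6 \left(-17 - -12 - -24\right)}{\left(-4\right) \left(-17 - 4\right)} + 1199 = \left(-6\right) \left(- \frac{1}{4}\right) \frac{1}{-21} \left(-17 + 12 + 24\right) + 1199 = \left(-6\right) \left(- \frac{1}{4}\right) \left(- \frac{1}{21}\right) 19 + 1199 = - \frac{19}{14} + 1199 = \frac{16767}{14}$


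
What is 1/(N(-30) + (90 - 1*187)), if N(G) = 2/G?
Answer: -15/1456 ≈ -0.010302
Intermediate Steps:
1/(N(-30) + (90 - 1*187)) = 1/(2/(-30) + (90 - 1*187)) = 1/(2*(-1/30) + (90 - 187)) = 1/(-1/15 - 97) = 1/(-1456/15) = -15/1456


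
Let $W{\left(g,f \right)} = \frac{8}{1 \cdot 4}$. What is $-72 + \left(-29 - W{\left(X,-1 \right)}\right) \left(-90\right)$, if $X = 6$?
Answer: $2718$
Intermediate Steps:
$W{\left(g,f \right)} = 2$ ($W{\left(g,f \right)} = \frac{8}{4} = 8 \cdot \frac{1}{4} = 2$)
$-72 + \left(-29 - W{\left(X,-1 \right)}\right) \left(-90\right) = -72 + \left(-29 - 2\right) \left(-90\right) = -72 - -2790 = -72 + 2790 = 2718$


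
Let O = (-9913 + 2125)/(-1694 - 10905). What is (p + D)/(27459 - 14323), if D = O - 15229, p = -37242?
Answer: -661074341/165500464 ≈ -3.9944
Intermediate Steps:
O = 7788/12599 (O = -7788/(-12599) = -7788*(-1/12599) = 7788/12599 ≈ 0.61814)
D = -191862383/12599 (D = 7788/12599 - 15229 = -191862383/12599 ≈ -15228.)
(p + D)/(27459 - 14323) = (-37242 - 191862383/12599)/(27459 - 14323) = -661074341/12599/13136 = -661074341/12599*1/13136 = -661074341/165500464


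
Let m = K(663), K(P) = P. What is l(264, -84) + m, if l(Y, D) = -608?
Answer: 55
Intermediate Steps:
m = 663
l(264, -84) + m = -608 + 663 = 55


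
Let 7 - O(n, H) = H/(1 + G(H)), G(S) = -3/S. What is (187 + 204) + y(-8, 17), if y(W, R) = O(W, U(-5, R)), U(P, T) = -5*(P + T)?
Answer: 3186/7 ≈ 455.14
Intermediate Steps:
U(P, T) = -5*P - 5*T
O(n, H) = 7 - H/(1 - 3/H)
y(W, R) = (-21 + (-18 + 5*R)*(25 - 5*R))/(22 - 5*R) (y(W, R) = (-21 + (-5*(-5) - 5*R)*(7 - (-5*(-5) - 5*R)))/(-3 + (-5*(-5) - 5*R)) = (-21 + (25 - 5*R)*(7 - (25 - 5*R)))/(-3 + (25 - 5*R)) = (-21 + (25 - 5*R)*(7 + (-25 + 5*R)))/(22 - 5*R) = (-21 + (25 - 5*R)*(-18 + 5*R))/(22 - 5*R) = (-21 + (-18 + 5*R)*(25 - 5*R))/(22 - 5*R))
(187 + 204) + y(-8, 17) = (187 + 204) + (471 - 215*17 + 25*17²)/(-22 + 5*17) = 391 + (471 - 3655 + 25*289)/(-22 + 85) = 391 + (471 - 3655 + 7225)/63 = 391 + (1/63)*4041 = 391 + 449/7 = 3186/7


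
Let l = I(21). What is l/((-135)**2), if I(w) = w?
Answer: 7/6075 ≈ 0.0011523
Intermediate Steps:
l = 21
l/((-135)**2) = 21/((-135)**2) = 21/18225 = 21*(1/18225) = 7/6075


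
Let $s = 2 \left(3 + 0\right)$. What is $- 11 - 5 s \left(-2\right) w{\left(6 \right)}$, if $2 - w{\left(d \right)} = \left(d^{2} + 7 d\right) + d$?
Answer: $54120$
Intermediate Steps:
$s = 6$ ($s = 2 \cdot 3 = 6$)
$w{\left(d \right)} = 2 - d^{2} - 8 d$ ($w{\left(d \right)} = 2 - \left(\left(d^{2} + 7 d\right) + d\right) = 2 - \left(d^{2} + 8 d\right) = 2 - d^{2} - 8 d$)
$- 11 - 5 s \left(-2\right) w{\left(6 \right)} = - 11 \left(-5\right) 6 \left(-2\right) \left(2 - 6^{2} - 48\right) = - 11 \left(\left(-30\right) \left(-2\right)\right) \left(2 - 36 - 48\right) = \left(-11\right) 60 \left(2 - 36 - 48\right) = \left(-660\right) \left(-82\right) = 54120$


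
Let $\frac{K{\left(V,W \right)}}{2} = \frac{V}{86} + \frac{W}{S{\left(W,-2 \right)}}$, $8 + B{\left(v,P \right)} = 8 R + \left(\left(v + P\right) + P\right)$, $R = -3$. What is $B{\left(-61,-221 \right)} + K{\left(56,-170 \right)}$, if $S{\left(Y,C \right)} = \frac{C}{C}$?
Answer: $- \frac{37569}{43} \approx -873.7$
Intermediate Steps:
$B{\left(v,P \right)} = -32 + v + 2 P$ ($B{\left(v,P \right)} = -8 + \left(8 \left(-3\right) + \left(\left(v + P\right) + P\right)\right) = -8 - \left(24 - v - 2 P\right) = -8 + \left(-24 + v + 2 P\right) = -32 + v + 2 P$)
$S{\left(Y,C \right)} = 1$
$K{\left(V,W \right)} = 2 W + \frac{V}{43}$ ($K{\left(V,W \right)} = 2 \left(\frac{V}{86} + \frac{W}{1}\right) = 2 \left(V \frac{1}{86} + W 1\right) = 2 \left(\frac{V}{86} + W\right) = 2 \left(W + \frac{V}{86}\right) = 2 W + \frac{V}{43}$)
$B{\left(-61,-221 \right)} + K{\left(56,-170 \right)} = \left(-32 - 61 + 2 \left(-221\right)\right) + \left(2 \left(-170\right) + \frac{1}{43} \cdot 56\right) = \left(-32 - 61 - 442\right) + \left(-340 + \frac{56}{43}\right) = -535 - \frac{14564}{43} = - \frac{37569}{43}$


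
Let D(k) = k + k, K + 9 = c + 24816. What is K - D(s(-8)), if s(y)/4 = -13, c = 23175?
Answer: 48086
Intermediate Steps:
s(y) = -52 (s(y) = 4*(-13) = -52)
K = 47982 (K = -9 + (23175 + 24816) = -9 + 47991 = 47982)
D(k) = 2*k
K - D(s(-8)) = 47982 - 2*(-52) = 47982 - 1*(-104) = 47982 + 104 = 48086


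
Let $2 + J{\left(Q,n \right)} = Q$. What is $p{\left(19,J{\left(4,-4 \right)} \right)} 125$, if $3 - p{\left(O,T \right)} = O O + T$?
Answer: $-45000$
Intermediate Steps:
$J{\left(Q,n \right)} = -2 + Q$
$p{\left(O,T \right)} = 3 - T - O^{2}$ ($p{\left(O,T \right)} = 3 - \left(O O + T\right) = 3 - \left(O^{2} + T\right) = 3 - \left(T + O^{2}\right) = 3 - T - O^{2}$)
$p{\left(19,J{\left(4,-4 \right)} \right)} 125 = \left(3 - \left(-2 + 4\right) - 19^{2}\right) 125 = \left(3 - 2 - 361\right) 125 = \left(-360\right) 125 = -45000$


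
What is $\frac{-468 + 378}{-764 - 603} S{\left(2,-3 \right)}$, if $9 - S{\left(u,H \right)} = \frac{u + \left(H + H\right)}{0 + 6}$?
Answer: $\frac{870}{1367} \approx 0.63643$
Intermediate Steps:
$S{\left(u,H \right)} = 9 - \frac{H}{3} - \frac{u}{6}$ ($S{\left(u,H \right)} = 9 - \frac{u + \left(H + H\right)}{0 + 6} = 9 - \frac{u + 2 H}{6} = 9 - \left(u + 2 H\right) \frac{1}{6} = 9 - \left(\frac{H}{3} + \frac{u}{6}\right) = 9 - \frac{H}{3} - \frac{u}{6}$)
$\frac{-468 + 378}{-764 - 603} S{\left(2,-3 \right)} = \frac{-468 + 378}{-764 - 603} \left(9 - -1 - \frac{1}{3}\right) = - \frac{90}{-1367} \left(9 + 1 - \frac{1}{3}\right) = \left(-90\right) \left(- \frac{1}{1367}\right) \frac{29}{3} = \frac{90}{1367} \cdot \frac{29}{3} = \frac{870}{1367}$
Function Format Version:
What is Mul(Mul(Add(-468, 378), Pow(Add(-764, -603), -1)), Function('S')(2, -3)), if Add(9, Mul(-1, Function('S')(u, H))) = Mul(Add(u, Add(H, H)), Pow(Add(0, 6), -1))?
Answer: Rational(870, 1367) ≈ 0.63643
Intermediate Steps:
Function('S')(u, H) = Add(9, Mul(Rational(-1, 3), H), Mul(Rational(-1, 6), u)) (Function('S')(u, H) = Add(9, Mul(-1, Mul(Add(u, Add(H, H)), Pow(Add(0, 6), -1)))) = Add(9, Mul(-1, Mul(Add(u, Mul(2, H)), Pow(6, -1)))) = Add(9, Mul(-1, Mul(Add(u, Mul(2, H)), Rational(1, 6)))) = Add(9, Mul(-1, Add(Mul(Rational(1, 3), H), Mul(Rational(1, 6), u)))) = Add(9, Add(Mul(Rational(-1, 3), H), Mul(Rational(-1, 6), u))) = Add(9, Mul(Rational(-1, 3), H), Mul(Rational(-1, 6), u)))
Mul(Mul(Add(-468, 378), Pow(Add(-764, -603), -1)), Function('S')(2, -3)) = Mul(Mul(Add(-468, 378), Pow(Add(-764, -603), -1)), Add(9, Mul(Rational(-1, 3), -3), Mul(Rational(-1, 6), 2))) = Mul(Mul(-90, Pow(-1367, -1)), Add(9, 1, Rational(-1, 3))) = Mul(Mul(-90, Rational(-1, 1367)), Rational(29, 3)) = Mul(Rational(90, 1367), Rational(29, 3)) = Rational(870, 1367)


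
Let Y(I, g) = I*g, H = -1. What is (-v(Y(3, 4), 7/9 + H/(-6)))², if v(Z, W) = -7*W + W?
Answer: 289/9 ≈ 32.111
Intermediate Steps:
v(Z, W) = -6*W
(-v(Y(3, 4), 7/9 + H/(-6)))² = (-(-6)*(7/9 - 1/(-6)))² = (-(-6)*(7*(⅑) - 1*(-⅙)))² = (-(-6)*(7/9 + ⅙))² = (-(-6)*17/18)² = (-1*(-17/3))² = (17/3)² = 289/9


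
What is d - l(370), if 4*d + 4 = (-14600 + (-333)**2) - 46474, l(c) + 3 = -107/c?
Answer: 9217469/740 ≈ 12456.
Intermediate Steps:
l(c) = -3 - 107/c
d = 49811/4 (d = -1 + ((-14600 + (-333)**2) - 46474)/4 = -1 + ((-14600 + 110889) - 46474)/4 = -1 + (96289 - 46474)/4 = -1 + (1/4)*49815 = -1 + 49815/4 = 49811/4 ≈ 12453.)
d - l(370) = 49811/4 - (-3 - 107/370) = 49811/4 - 1*(-1217/370) = 49811/4 + 1217/370 = 9217469/740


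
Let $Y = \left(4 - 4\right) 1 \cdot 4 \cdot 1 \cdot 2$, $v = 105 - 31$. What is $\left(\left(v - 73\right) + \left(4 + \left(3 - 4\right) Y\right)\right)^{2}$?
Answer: $25$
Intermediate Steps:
$v = 74$ ($v = 105 - 31 = 74$)
$Y = 0$ ($Y = 0 \cdot 1 \cdot 4 \cdot 2 = 0 \cdot 8 = 0$)
$\left(\left(v - 73\right) + \left(4 + \left(3 - 4\right) Y\right)\right)^{2} = \left(\left(74 - 73\right) + \left(4 + \left(3 - 4\right) 0\right)\right)^{2} = \left(\left(74 - 73\right) + \left(4 - 0\right)\right)^{2} = \left(1 + \left(4 + 0\right)\right)^{2} = \left(1 + 4\right)^{2} = 5^{2} = 25$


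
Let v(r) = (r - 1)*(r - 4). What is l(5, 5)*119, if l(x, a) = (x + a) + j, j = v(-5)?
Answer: 7616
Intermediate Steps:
v(r) = (-1 + r)*(-4 + r)
j = 54 (j = 4 + (-5)² - 5*(-5) = 4 + 25 + 25 = 54)
l(x, a) = 54 + a + x (l(x, a) = (x + a) + 54 = (a + x) + 54 = 54 + a + x)
l(5, 5)*119 = (54 + 5 + 5)*119 = 64*119 = 7616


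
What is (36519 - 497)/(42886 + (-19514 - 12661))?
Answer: 36022/10711 ≈ 3.3631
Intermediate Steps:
(36519 - 497)/(42886 + (-19514 - 12661)) = 36022/(42886 - 32175) = 36022/10711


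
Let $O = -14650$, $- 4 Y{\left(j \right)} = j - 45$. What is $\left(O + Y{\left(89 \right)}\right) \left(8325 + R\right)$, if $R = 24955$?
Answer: $-487918080$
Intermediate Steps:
$Y{\left(j \right)} = \frac{45}{4} - \frac{j}{4}$ ($Y{\left(j \right)} = - \frac{j - 45}{4} = - \frac{-45 + j}{4} = \frac{45}{4} - \frac{j}{4}$)
$\left(O + Y{\left(89 \right)}\right) \left(8325 + R\right) = \left(-14650 + \left(\frac{45}{4} - \frac{89}{4}\right)\right) \left(8325 + 24955\right) = \left(-14650 + \left(\frac{45}{4} - \frac{89}{4}\right)\right) 33280 = \left(-14650 - 11\right) 33280 = \left(-14661\right) 33280 = -487918080$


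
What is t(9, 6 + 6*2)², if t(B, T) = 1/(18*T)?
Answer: 1/104976 ≈ 9.5260e-6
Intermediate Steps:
t(B, T) = 1/(18*T)
t(9, 6 + 6*2)² = (1/(18*(6 + 6*2)))² = (1/(18*(6 + 12)))² = ((1/18)/18)² = ((1/18)*(1/18))² = (1/324)² = 1/104976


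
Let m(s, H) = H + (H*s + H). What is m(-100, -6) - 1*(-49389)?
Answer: 49977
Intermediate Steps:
m(s, H) = 2*H + H*s (m(s, H) = H + (H + H*s) = 2*H + H*s)
m(-100, -6) - 1*(-49389) = -6*(2 - 100) - 1*(-49389) = -6*(-98) + 49389 = 588 + 49389 = 49977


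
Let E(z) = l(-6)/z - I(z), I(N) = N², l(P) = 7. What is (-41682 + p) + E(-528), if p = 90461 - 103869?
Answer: -176285479/528 ≈ -3.3387e+5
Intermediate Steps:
p = -13408
E(z) = -z² + 7/z (E(z) = 7/z - z² = -z² + 7/z)
(-41682 + p) + E(-528) = (-41682 - 13408) + (7 - 1*(-528)³)/(-528) = -55090 - (7 - 1*(-147197952))/528 = -55090 - (7 + 147197952)/528 = -55090 - 1/528*147197959 = -55090 - 147197959/528 = -176285479/528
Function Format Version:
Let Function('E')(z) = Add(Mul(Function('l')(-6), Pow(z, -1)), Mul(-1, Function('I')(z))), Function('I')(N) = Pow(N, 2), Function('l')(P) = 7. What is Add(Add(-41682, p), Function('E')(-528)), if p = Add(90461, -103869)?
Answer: Rational(-176285479, 528) ≈ -3.3387e+5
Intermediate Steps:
p = -13408
Function('E')(z) = Add(Mul(-1, Pow(z, 2)), Mul(7, Pow(z, -1))) (Function('E')(z) = Add(Mul(7, Pow(z, -1)), Mul(-1, Pow(z, 2))) = Add(Mul(-1, Pow(z, 2)), Mul(7, Pow(z, -1))))
Add(Add(-41682, p), Function('E')(-528)) = Add(Add(-41682, -13408), Mul(Pow(-528, -1), Add(7, Mul(-1, Pow(-528, 3))))) = Add(-55090, Mul(Rational(-1, 528), Add(7, Mul(-1, -147197952)))) = Add(-55090, Mul(Rational(-1, 528), Add(7, 147197952))) = Add(-55090, Mul(Rational(-1, 528), 147197959)) = Add(-55090, Rational(-147197959, 528)) = Rational(-176285479, 528)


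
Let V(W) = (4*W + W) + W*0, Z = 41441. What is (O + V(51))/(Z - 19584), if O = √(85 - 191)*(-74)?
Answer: 255/21857 - 74*I*√106/21857 ≈ 0.011667 - 0.034857*I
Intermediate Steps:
O = -74*I*√106 (O = √(-106)*(-74) = (I*√106)*(-74) = -74*I*√106 ≈ -761.88*I)
V(W) = 5*W (V(W) = 5*W + 0 = 5*W)
(O + V(51))/(Z - 19584) = (-74*I*√106 + 5*51)/(41441 - 19584) = (-74*I*√106 + 255)/21857 = (255 - 74*I*√106)*(1/21857) = 255/21857 - 74*I*√106/21857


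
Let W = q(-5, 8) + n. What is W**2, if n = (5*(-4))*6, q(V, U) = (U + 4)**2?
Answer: 576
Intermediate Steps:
q(V, U) = (4 + U)**2
n = -120 (n = -20*6 = -120)
W = 24 (W = (4 + 8)**2 - 120 = 12**2 - 120 = 144 - 120 = 24)
W**2 = 24**2 = 576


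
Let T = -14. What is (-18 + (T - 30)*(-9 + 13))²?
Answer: 37636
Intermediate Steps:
(-18 + (T - 30)*(-9 + 13))² = (-18 + (-14 - 30)*(-9 + 13))² = (-18 - 44*4)² = (-18 - 176)² = (-194)² = 37636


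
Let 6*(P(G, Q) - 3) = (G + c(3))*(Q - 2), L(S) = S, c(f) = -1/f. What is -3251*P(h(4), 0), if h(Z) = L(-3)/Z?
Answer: -393371/36 ≈ -10927.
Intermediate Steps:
h(Z) = -3/Z
P(G, Q) = 3 + (-2 + Q)*(-⅓ + G)/6 (P(G, Q) = 3 + ((G - 1/3)*(Q - 2))/6 = 3 + ((G - 1*⅓)*(-2 + Q))/6 = 3 + ((G - ⅓)*(-2 + Q))/6 = 3 + ((-⅓ + G)*(-2 + Q))/6 = 3 + ((-2 + Q)*(-⅓ + G))/6 = 3 + (-2 + Q)*(-⅓ + G)/6)
-3251*P(h(4), 0) = -3251*(28/9 - (-1)/4 - 1/18*0 + (⅙)*(-3/4)*0) = -3251*(28/9 - (-1)/4 + 0 + (⅙)*(-3*¼)*0) = -3251*(28/9 - ⅓*(-¾) + 0 + (⅙)*(-¾)*0) = -3251*(28/9 + ¼ + 0 + 0) = -3251*121/36 = -393371/36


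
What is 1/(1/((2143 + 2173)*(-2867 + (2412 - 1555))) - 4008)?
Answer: -8675160/34770041281 ≈ -0.00024950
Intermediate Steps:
1/(1/((2143 + 2173)*(-2867 + (2412 - 1555))) - 4008) = 1/(1/(4316*(-2867 + 857)) - 4008) = 1/(1/(4316*(-2010)) - 4008) = 1/(1/(-8675160) - 4008) = 1/(-1/8675160 - 4008) = 1/(-34770041281/8675160) = -8675160/34770041281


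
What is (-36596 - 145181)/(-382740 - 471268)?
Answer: 181777/854008 ≈ 0.21285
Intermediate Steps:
(-36596 - 145181)/(-382740 - 471268) = -181777/(-854008) = -181777*(-1/854008) = 181777/854008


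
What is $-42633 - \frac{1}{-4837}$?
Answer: $- \frac{206215820}{4837} \approx -42633.0$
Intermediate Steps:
$-42633 - \frac{1}{-4837} = -42633 - - \frac{1}{4837} = -42633 + \frac{1}{4837} = - \frac{206215820}{4837}$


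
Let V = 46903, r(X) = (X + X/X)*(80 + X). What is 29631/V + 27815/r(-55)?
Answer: -14877707/744930 ≈ -19.972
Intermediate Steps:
r(X) = (1 + X)*(80 + X) (r(X) = (X + 1)*(80 + X) = (1 + X)*(80 + X))
29631/V + 27815/r(-55) = 29631/46903 + 27815/(80 + (-55)² + 81*(-55)) = 29631*(1/46903) + 27815/(80 + 3025 - 4455) = 1743/2759 + 27815/(-1350) = 1743/2759 + 27815*(-1/1350) = 1743/2759 - 5563/270 = -14877707/744930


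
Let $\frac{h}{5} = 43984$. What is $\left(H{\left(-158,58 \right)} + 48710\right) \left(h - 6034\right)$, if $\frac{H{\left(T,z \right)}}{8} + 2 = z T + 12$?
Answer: $-5244912492$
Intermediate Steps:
$h = 219920$ ($h = 5 \cdot 43984 = 219920$)
$H{\left(T,z \right)} = 80 + 8 T z$ ($H{\left(T,z \right)} = -16 + 8 \left(z T + 12\right) = -16 + 8 \left(T z + 12\right) = -16 + 8 \left(12 + T z\right) = -16 + \left(96 + 8 T z\right) = 80 + 8 T z$)
$\left(H{\left(-158,58 \right)} + 48710\right) \left(h - 6034\right) = \left(\left(80 + 8 \left(-158\right) 58\right) + 48710\right) \left(219920 - 6034\right) = \left(\left(80 - 73312\right) + 48710\right) 213886 = \left(-73232 + 48710\right) 213886 = \left(-24522\right) 213886 = -5244912492$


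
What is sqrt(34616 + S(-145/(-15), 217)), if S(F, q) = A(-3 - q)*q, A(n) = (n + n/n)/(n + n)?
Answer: 17*sqrt(5815370)/220 ≈ 186.34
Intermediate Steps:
A(n) = (1 + n)/(2*n) (A(n) = (n + 1)/((2*n)) = (1 + n)*(1/(2*n)) = (1 + n)/(2*n))
S(F, q) = q*(-2 - q)/(2*(-3 - q)) (S(F, q) = ((1 + (-3 - q))/(2*(-3 - q)))*q = ((-2 - q)/(2*(-3 - q)))*q = q*(-2 - q)/(2*(-3 - q)))
sqrt(34616 + S(-145/(-15), 217)) = sqrt(34616 + (1/2)*217*(2 + 217)/(3 + 217)) = sqrt(34616 + (1/2)*217*219/220) = sqrt(34616 + (1/2)*217*(1/220)*219) = sqrt(34616 + 47523/440) = sqrt(15278563/440) = 17*sqrt(5815370)/220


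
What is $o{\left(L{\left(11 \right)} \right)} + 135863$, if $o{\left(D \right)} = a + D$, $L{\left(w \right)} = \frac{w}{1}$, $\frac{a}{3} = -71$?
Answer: $135661$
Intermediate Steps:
$a = -213$ ($a = 3 \left(-71\right) = -213$)
$L{\left(w \right)} = w$ ($L{\left(w \right)} = w 1 = w$)
$o{\left(D \right)} = -213 + D$
$o{\left(L{\left(11 \right)} \right)} + 135863 = \left(-213 + 11\right) + 135863 = -202 + 135863 = 135661$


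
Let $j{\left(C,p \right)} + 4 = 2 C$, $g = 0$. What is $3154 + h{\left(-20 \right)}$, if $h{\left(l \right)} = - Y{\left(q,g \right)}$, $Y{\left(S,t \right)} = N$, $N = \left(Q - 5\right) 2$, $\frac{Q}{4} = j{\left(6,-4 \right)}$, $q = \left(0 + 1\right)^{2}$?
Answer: $3100$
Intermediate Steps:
$q = 1$ ($q = 1^{2} = 1$)
$j{\left(C,p \right)} = -4 + 2 C$
$Q = 32$ ($Q = 4 \left(-4 + 2 \cdot 6\right) = 4 \left(-4 + 12\right) = 4 \cdot 8 = 32$)
$N = 54$ ($N = \left(32 - 5\right) 2 = 27 \cdot 2 = 54$)
$Y{\left(S,t \right)} = 54$
$h{\left(l \right)} = -54$ ($h{\left(l \right)} = \left(-1\right) 54 = -54$)
$3154 + h{\left(-20 \right)} = 3154 - 54 = 3100$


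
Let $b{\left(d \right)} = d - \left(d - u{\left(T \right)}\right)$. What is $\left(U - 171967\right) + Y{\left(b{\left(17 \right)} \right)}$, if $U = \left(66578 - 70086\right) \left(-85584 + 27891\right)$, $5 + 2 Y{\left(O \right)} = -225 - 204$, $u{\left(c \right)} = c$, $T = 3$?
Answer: $202214860$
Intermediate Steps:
$b{\left(d \right)} = 3$ ($b{\left(d \right)} = d - \left(-3 + d\right) = 3$)
$Y{\left(O \right)} = -217$ ($Y{\left(O \right)} = - \frac{5}{2} + \frac{-225 - 204}{2} = - \frac{5}{2} + \frac{1}{2} \left(-429\right) = - \frac{5}{2} - \frac{429}{2} = -217$)
$U = 202387044$ ($U = \left(-3508\right) \left(-57693\right) = 202387044$)
$\left(U - 171967\right) + Y{\left(b{\left(17 \right)} \right)} = \left(202387044 - 171967\right) - 217 = 202215077 - 217 = 202214860$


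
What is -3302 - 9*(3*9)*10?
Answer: -5732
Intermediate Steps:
-3302 - 9*(3*9)*10 = -3302 - 9*27*10 = -3302 - 243*10 = -3302 - 1*2430 = -3302 - 2430 = -5732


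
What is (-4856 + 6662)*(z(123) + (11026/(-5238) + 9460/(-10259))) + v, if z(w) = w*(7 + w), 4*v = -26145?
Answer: 1034105673575149/35824428 ≈ 2.8866e+7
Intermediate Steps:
v = -26145/4 (v = (1/4)*(-26145) = -26145/4 ≈ -6536.3)
(-4856 + 6662)*(z(123) + (11026/(-5238) + 9460/(-10259))) + v = (-4856 + 6662)*(123*(7 + 123) + (11026/(-5238) + 9460/(-10259))) - 26145/4 = 1806*(123*130 + (11026*(-1/5238) + 9460*(-1/10259))) - 26145/4 = 1806*(15990 + (-5513/2619 - 9460/10259)) - 26145/4 = 1806*(15990 - 81333607/26868321) - 26145/4 = 1806*(429543119183/26868321) - 26145/4 = 258584957748166/8956107 - 26145/4 = 1034105673575149/35824428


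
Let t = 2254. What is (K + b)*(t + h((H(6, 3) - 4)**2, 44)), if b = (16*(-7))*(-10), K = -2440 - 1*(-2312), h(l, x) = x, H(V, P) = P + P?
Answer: 2279616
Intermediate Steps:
H(V, P) = 2*P
K = -128 (K = -2440 + 2312 = -128)
b = 1120 (b = -112*(-10) = 1120)
(K + b)*(t + h((H(6, 3) - 4)**2, 44)) = (-128 + 1120)*(2254 + 44) = 992*2298 = 2279616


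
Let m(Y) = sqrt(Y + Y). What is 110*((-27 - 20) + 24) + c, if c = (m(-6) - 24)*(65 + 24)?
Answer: -4666 + 178*I*sqrt(3) ≈ -4666.0 + 308.31*I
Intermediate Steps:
m(Y) = sqrt(2)*sqrt(Y) (m(Y) = sqrt(2*Y) = sqrt(2)*sqrt(Y))
c = -2136 + 178*I*sqrt(3) (c = (sqrt(2)*sqrt(-6) - 24)*(65 + 24) = (sqrt(2)*(I*sqrt(6)) - 24)*89 = (2*I*sqrt(3) - 24)*89 = (-24 + 2*I*sqrt(3))*89 = -2136 + 178*I*sqrt(3) ≈ -2136.0 + 308.31*I)
110*((-27 - 20) + 24) + c = 110*((-27 - 20) + 24) + (-2136 + 178*I*sqrt(3)) = 110*(-47 + 24) + (-2136 + 178*I*sqrt(3)) = 110*(-23) + (-2136 + 178*I*sqrt(3)) = -2530 + (-2136 + 178*I*sqrt(3)) = -4666 + 178*I*sqrt(3)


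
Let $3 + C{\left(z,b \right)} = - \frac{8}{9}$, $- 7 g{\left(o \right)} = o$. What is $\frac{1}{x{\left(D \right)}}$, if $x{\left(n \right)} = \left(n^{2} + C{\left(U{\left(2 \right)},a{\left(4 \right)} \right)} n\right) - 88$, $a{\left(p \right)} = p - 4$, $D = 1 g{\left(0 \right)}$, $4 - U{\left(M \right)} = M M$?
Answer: $- \frac{1}{88} \approx -0.011364$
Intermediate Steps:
$U{\left(M \right)} = 4 - M^{2}$ ($U{\left(M \right)} = 4 - M M = 4 - M^{2}$)
$g{\left(o \right)} = - \frac{o}{7}$
$D = 0$ ($D = 1 \left(\left(- \frac{1}{7}\right) 0\right) = 1 \cdot 0 = 0$)
$a{\left(p \right)} = -4 + p$
$C{\left(z,b \right)} = - \frac{35}{9}$ ($C{\left(z,b \right)} = -3 - \frac{8}{9} = - \frac{35}{9}$)
$x{\left(n \right)} = -88 + n^{2} - \frac{35 n}{9}$ ($x{\left(n \right)} = \left(n^{2} - \frac{35 n}{9}\right) - 88 = -88 + n^{2} - \frac{35 n}{9}$)
$\frac{1}{x{\left(D \right)}} = \frac{1}{-88 + 0^{2} - 0} = \frac{1}{-88 + 0 + 0} = \frac{1}{-88} = - \frac{1}{88}$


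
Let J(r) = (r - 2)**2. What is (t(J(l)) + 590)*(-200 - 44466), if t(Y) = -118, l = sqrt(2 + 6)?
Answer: -21082352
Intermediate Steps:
l = 2*sqrt(2) (l = sqrt(8) = 2*sqrt(2) ≈ 2.8284)
J(r) = (-2 + r)**2
(t(J(l)) + 590)*(-200 - 44466) = (-118 + 590)*(-200 - 44466) = 472*(-44666) = -21082352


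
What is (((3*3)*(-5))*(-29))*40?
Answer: 52200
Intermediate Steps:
(((3*3)*(-5))*(-29))*40 = ((9*(-5))*(-29))*40 = -45*(-29)*40 = 1305*40 = 52200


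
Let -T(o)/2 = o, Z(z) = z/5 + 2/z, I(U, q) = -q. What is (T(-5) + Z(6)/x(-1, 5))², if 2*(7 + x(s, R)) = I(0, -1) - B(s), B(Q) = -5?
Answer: 332929/3600 ≈ 92.480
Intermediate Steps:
Z(z) = 2/z + z/5 (Z(z) = z*(⅕) + 2/z = z/5 + 2/z = 2/z + z/5)
x(s, R) = -4 (x(s, R) = -7 + (-1*(-1) - 1*(-5))/2 = -7 + (1 + 5)/2 = -7 + (½)*6 = -7 + 3 = -4)
T(o) = -2*o
(T(-5) + Z(6)/x(-1, 5))² = (-2*(-5) + (2/6 + (⅕)*6)/(-4))² = (10 + (2*(⅙) + 6/5)*(-¼))² = (10 + (⅓ + 6/5)*(-¼))² = (10 + (23/15)*(-¼))² = (10 - 23/60)² = (577/60)² = 332929/3600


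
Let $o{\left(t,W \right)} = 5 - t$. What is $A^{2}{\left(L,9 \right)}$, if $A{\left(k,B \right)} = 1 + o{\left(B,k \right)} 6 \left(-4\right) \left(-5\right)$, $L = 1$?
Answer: $229441$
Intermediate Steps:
$A{\left(k,B \right)} = 601 - 120 B$ ($A{\left(k,B \right)} = 1 + \left(5 - B\right) 6 \left(-4\right) \left(-5\right) = 1 + \left(5 - B\right) \left(\left(-24\right) \left(-5\right)\right) = 1 + \left(5 - B\right) 120 = 1 - \left(-600 + 120 B\right) = 601 - 120 B$)
$A^{2}{\left(L,9 \right)} = \left(601 - 1080\right)^{2} = \left(-479\right)^{2} = 229441$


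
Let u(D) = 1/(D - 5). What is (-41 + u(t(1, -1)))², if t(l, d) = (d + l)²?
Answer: 42436/25 ≈ 1697.4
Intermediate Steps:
u(D) = 1/(-5 + D)
(-41 + u(t(1, -1)))² = (-41 + 1/(-5 + (-1 + 1)²))² = (-41 + 1/(-5 + 0²))² = (-41 + 1/(-5 + 0))² = (-41 + 1/(-5))² = (-41 - ⅕)² = (-206/5)² = 42436/25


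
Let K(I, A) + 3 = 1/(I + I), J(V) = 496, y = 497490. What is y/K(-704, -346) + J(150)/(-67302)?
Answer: -4714275944344/28435095 ≈ -1.6579e+5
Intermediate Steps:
K(I, A) = -3 + 1/(2*I) (K(I, A) = -3 + 1/(I + I) = -3 + 1/(2*I))
y/K(-704, -346) + J(150)/(-67302) = 497490/(-3 + (½)/(-704)) + 496/(-67302) = 497490/(-3 + (½)*(-1/704)) + 496*(-1/67302) = 497490/(-3 - 1/1408) - 248/33651 = 497490/(-4225/1408) - 248/33651 = 497490*(-1408/4225) - 248/33651 = -140093184/845 - 248/33651 = -4714275944344/28435095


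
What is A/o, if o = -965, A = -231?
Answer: 231/965 ≈ 0.23938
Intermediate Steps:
A/o = -231/(-965) = -231*(-1/965) = 231/965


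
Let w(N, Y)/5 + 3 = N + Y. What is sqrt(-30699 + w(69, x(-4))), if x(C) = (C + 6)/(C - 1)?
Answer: 11*I*sqrt(251) ≈ 174.27*I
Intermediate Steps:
x(C) = (6 + C)/(-1 + C)
w(N, Y) = -15 + 5*N + 5*Y (w(N, Y) = -15 + 5*(N + Y) = -15 + (5*N + 5*Y) = -15 + 5*N + 5*Y)
sqrt(-30699 + w(69, x(-4))) = sqrt(-30699 + (-15 + 5*69 + 5*((6 - 4)/(-1 - 4)))) = sqrt(-30699 + (-15 + 345 + 5*(2/(-5)))) = sqrt(-30699 + (-15 + 345 + 5*(-1/5*2))) = sqrt(-30699 + (-15 + 345 + 5*(-2/5))) = sqrt(-30699 + (-15 + 345 - 2)) = sqrt(-30699 + 328) = sqrt(-30371) = 11*I*sqrt(251)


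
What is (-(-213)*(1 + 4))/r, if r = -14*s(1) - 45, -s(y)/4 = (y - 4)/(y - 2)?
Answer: 355/41 ≈ 8.6585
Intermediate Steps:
s(y) = -4*(-4 + y)/(-2 + y) (s(y) = -4*(y - 4)/(y - 2) = -4*(-4 + y)/(-2 + y))
r = 123 (r = -56*(4 - 1*1)/(-2 + 1) - 45 = -56*(4 - 1)/(-1) - 45 = -56*(-1)*3 - 45 = -14*(-12) - 45 = 168 - 45 = 123)
(-(-213)*(1 + 4))/r = -(-213)*(1 + 4)/123 = -(-213)*5*(1/123) = -71*(-15)*(1/123) = 1065*(1/123) = 355/41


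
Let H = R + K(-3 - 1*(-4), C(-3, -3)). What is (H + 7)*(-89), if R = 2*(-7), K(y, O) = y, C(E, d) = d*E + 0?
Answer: 534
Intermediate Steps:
C(E, d) = E*d (C(E, d) = E*d + 0 = E*d)
R = -14
H = -13 (H = -14 + (-3 - 1*(-4)) = -14 + (-3 + 4) = -14 + 1 = -13)
(H + 7)*(-89) = (-13 + 7)*(-89) = -6*(-89) = 534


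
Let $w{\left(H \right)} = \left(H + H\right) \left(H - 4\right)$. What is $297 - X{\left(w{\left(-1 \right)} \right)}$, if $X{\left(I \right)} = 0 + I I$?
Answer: $197$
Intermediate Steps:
$w{\left(H \right)} = 2 H \left(-4 + H\right)$
$X{\left(I \right)} = I^{2}$ ($X{\left(I \right)} = 0 + I^{2} = I^{2}$)
$297 - X{\left(w{\left(-1 \right)} \right)} = 297 - \left(2 \left(-1\right) \left(-4 - 1\right)\right)^{2} = 297 - \left(2 \left(-1\right) \left(-5\right)\right)^{2} = 297 - 10^{2} = 297 - 100 = 197$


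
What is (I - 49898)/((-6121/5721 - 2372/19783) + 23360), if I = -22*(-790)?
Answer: -3680339861274/2643716102525 ≈ -1.3921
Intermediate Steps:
I = 17380
(I - 49898)/((-6121/5721 - 2372/19783) + 23360) = (17380 - 49898)/((-6121/5721 - 2372/19783) + 23360) = -32518/((-6121*1/5721 - 2372*1/19783) + 23360) = -32518/((-6121/5721 - 2372/19783) + 23360) = -32518/(-134661955/113178543 + 23360) = -32518/2643716102525/113178543 = -32518*113178543/2643716102525 = -3680339861274/2643716102525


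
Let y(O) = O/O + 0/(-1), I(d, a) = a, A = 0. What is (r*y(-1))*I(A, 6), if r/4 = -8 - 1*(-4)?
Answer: -96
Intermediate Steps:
r = -16 (r = 4*(-8 - 1*(-4)) = 4*(-8 + 4) = 4*(-4) = -16)
y(O) = 1 (y(O) = 1 + 0*(-1) = 1 + 0 = 1)
(r*y(-1))*I(A, 6) = -16*1*6 = -16*6 = -96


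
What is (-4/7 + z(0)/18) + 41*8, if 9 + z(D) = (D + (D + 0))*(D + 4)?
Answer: 4577/14 ≈ 326.93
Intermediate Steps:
z(D) = -9 + 2*D*(4 + D) (z(D) = -9 + (D + (D + 0))*(D + 4) = -9 + (D + D)*(4 + D) = -9 + (2*D)*(4 + D) = -9 + 2*D*(4 + D))
(-4/7 + z(0)/18) + 41*8 = (-4/7 + (-9 + 2*0² + 8*0)/18) + 41*8 = (-4*⅐ + (-9 + 2*0 + 0)*(1/18)) + 328 = (-4/7 + (-9 + 0 + 0)*(1/18)) + 328 = (-4/7 - 9*1/18) + 328 = (-4/7 - ½) + 328 = -15/14 + 328 = 4577/14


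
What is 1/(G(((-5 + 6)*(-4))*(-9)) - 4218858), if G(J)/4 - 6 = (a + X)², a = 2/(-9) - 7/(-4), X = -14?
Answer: -324/1366700615 ≈ -2.3707e-7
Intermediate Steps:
a = 55/36 (a = 2*(-⅑) - 7*(-¼) = -2/9 + 7/4 = 55/36 ≈ 1.5278)
G(J) = 209377/324 (G(J) = 24 + 4*(55/36 - 14)² = 24 + 4*(-449/36)² = 24 + 4*(201601/1296) = 24 + 201601/324 = 209377/324)
1/(G(((-5 + 6)*(-4))*(-9)) - 4218858) = 1/(209377/324 - 4218858) = 1/(-1366700615/324) = -324/1366700615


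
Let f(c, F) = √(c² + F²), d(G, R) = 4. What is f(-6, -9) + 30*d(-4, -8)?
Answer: 120 + 3*√13 ≈ 130.82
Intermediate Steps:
f(c, F) = √(F² + c²)
f(-6, -9) + 30*d(-4, -8) = √((-9)² + (-6)²) + 30*4 = √(81 + 36) + 120 = √117 + 120 = 3*√13 + 120 = 120 + 3*√13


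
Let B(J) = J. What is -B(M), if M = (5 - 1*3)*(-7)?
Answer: 14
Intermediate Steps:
M = -14 (M = (5 - 3)*(-7) = 2*(-7) = -14)
-B(M) = -1*(-14) = 14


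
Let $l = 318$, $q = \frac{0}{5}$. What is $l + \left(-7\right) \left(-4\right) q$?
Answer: $318$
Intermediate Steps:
$q = 0$ ($q = 0 \cdot \frac{1}{5} = 0$)
$l + \left(-7\right) \left(-4\right) q = 318 + \left(-7\right) \left(-4\right) 0 = 318 + 28 \cdot 0 = 318 + 0 = 318$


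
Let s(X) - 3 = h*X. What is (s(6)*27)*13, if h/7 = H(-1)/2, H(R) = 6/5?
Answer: 49491/5 ≈ 9898.2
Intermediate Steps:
H(R) = 6/5 (H(R) = 6*(⅕) = 6/5)
h = 21/5 (h = 7*((6/5)/2) = 7*((6/5)*(½)) = 7*(⅗) = 21/5 ≈ 4.2000)
s(X) = 3 + 21*X/5
(s(6)*27)*13 = ((3 + (21/5)*6)*27)*13 = ((3 + 126/5)*27)*13 = ((141/5)*27)*13 = (3807/5)*13 = 49491/5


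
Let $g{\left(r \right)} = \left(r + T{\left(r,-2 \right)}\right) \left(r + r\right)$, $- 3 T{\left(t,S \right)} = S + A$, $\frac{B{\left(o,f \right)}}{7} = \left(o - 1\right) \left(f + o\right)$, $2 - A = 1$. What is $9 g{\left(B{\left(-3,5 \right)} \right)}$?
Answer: $56112$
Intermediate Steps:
$A = 1$ ($A = 2 - 1 = 1$)
$B{\left(o,f \right)} = 7 \left(-1 + o\right) \left(f + o\right)$ ($B{\left(o,f \right)} = 7 \left(o - 1\right) \left(f + o\right) = 7 \left(-1 + o\right) \left(f + o\right)$)
$T{\left(t,S \right)} = - \frac{1}{3} - \frac{S}{3}$ ($T{\left(t,S \right)} = - \frac{S + 1}{3} = - \frac{1 + S}{3} = - \frac{1}{3} - \frac{S}{3}$)
$g{\left(r \right)} = 2 r \left(\frac{1}{3} + r\right)$ ($g{\left(r \right)} = \left(r - - \frac{1}{3}\right) \left(r + r\right) = \left(r + \left(- \frac{1}{3} + \frac{2}{3}\right)\right) 2 r = \left(r + \frac{1}{3}\right) 2 r = \left(\frac{1}{3} + r\right) 2 r = 2 r \left(\frac{1}{3} + r\right)$)
$9 g{\left(B{\left(-3,5 \right)} \right)} = 9 \frac{2 \left(\left(-7\right) 5 - -21 + 7 \left(-3\right)^{2} + 7 \cdot 5 \left(-3\right)\right) \left(1 + 3 \left(\left(-7\right) 5 - -21 + 7 \left(-3\right)^{2} + 7 \cdot 5 \left(-3\right)\right)\right)}{3} = 9 \frac{2 \left(-35 + 21 + 7 \cdot 9 - 105\right) \left(1 + 3 \left(-35 + 21 + 7 \cdot 9 - 105\right)\right)}{3} = 9 \frac{2 \left(-35 + 21 + 63 - 105\right) \left(1 + 3 \left(-35 + 21 + 63 - 105\right)\right)}{3} = 9 \cdot \frac{2}{3} \left(-56\right) \left(1 + 3 \left(-56\right)\right) = 9 \cdot \frac{2}{3} \left(-56\right) \left(1 - 168\right) = 9 \cdot \frac{2}{3} \left(-56\right) \left(-167\right) = 9 \cdot \frac{18704}{3} = 56112$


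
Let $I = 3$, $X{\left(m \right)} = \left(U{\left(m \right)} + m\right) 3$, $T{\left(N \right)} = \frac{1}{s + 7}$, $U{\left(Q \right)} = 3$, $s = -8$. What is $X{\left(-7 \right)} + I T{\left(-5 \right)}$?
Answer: $-15$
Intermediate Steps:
$T{\left(N \right)} = -1$ ($T{\left(N \right)} = \frac{1}{-8 + 7} = \frac{1}{-1} = -1$)
$X{\left(m \right)} = 9 + 3 m$ ($X{\left(m \right)} = \left(3 + m\right) 3 = 9 + 3 m$)
$X{\left(-7 \right)} + I T{\left(-5 \right)} = \left(9 + 3 \left(-7\right)\right) + 3 \left(-1\right) = \left(9 - 21\right) - 3 = -12 - 3 = -15$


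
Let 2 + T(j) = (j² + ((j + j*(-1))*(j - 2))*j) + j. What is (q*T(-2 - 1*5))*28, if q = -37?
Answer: -41440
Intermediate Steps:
T(j) = -2 + j + j² (T(j) = -2 + ((j² + ((j + j*(-1))*(j - 2))*j) + j) = -2 + ((j² + ((j - j)*(-2 + j))*j) + j) = -2 + ((j² + (0*(-2 + j))*j) + j) = -2 + ((j² + 0*j) + j) = -2 + ((j² + 0) + j) = -2 + (j² + j) = -2 + (j + j²) = -2 + j + j²)
(q*T(-2 - 1*5))*28 = -37*(-2 + (-2 - 1*5) + (-2 - 1*5)²)*28 = -37*(-2 + (-2 - 5) + (-2 - 5)²)*28 = -37*(-2 - 7 + (-7)²)*28 = -37*(-2 - 7 + 49)*28 = -37*40*28 = -1480*28 = -41440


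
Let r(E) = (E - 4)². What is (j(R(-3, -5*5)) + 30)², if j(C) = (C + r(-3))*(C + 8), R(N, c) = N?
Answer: 67600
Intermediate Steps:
r(E) = (-4 + E)²
j(C) = (8 + C)*(49 + C) (j(C) = (C + (-4 - 3)²)*(C + 8) = (C + (-7)²)*(8 + C) = (C + 49)*(8 + C) = (49 + C)*(8 + C) = (8 + C)*(49 + C))
(j(R(-3, -5*5)) + 30)² = ((392 + (-3)² + 57*(-3)) + 30)² = ((392 + 9 - 171) + 30)² = (230 + 30)² = 260² = 67600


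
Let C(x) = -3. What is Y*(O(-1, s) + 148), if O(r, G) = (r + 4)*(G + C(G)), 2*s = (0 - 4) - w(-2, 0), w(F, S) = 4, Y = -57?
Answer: -7239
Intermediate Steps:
s = -4 (s = ((0 - 4) - 1*4)/2 = (-4 - 4)/2 = (½)*(-8) = -4)
O(r, G) = (-3 + G)*(4 + r) (O(r, G) = (r + 4)*(G - 3) = (4 + r)*(-3 + G) = (-3 + G)*(4 + r))
Y*(O(-1, s) + 148) = -57*((-12 - 3*(-1) + 4*(-4) - 4*(-1)) + 148) = -57*((-12 + 3 - 16 + 4) + 148) = -57*(-21 + 148) = -57*127 = -7239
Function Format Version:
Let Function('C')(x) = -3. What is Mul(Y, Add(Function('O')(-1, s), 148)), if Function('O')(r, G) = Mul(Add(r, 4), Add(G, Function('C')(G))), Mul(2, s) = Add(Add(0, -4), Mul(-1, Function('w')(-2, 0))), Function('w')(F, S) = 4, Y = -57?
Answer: -7239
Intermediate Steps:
s = -4 (s = Mul(Rational(1, 2), Add(Add(0, -4), Mul(-1, 4))) = Mul(Rational(1, 2), Add(-4, -4)) = Mul(Rational(1, 2), -8) = -4)
Function('O')(r, G) = Mul(Add(-3, G), Add(4, r)) (Function('O')(r, G) = Mul(Add(r, 4), Add(G, -3)) = Mul(Add(4, r), Add(-3, G)) = Mul(Add(-3, G), Add(4, r)))
Mul(Y, Add(Function('O')(-1, s), 148)) = Mul(-57, Add(Add(-12, Mul(-3, -1), Mul(4, -4), Mul(-4, -1)), 148)) = Mul(-57, Add(Add(-12, 3, -16, 4), 148)) = Mul(-57, Add(-21, 148)) = Mul(-57, 127) = -7239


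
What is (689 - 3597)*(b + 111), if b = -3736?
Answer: 10541500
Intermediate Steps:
(689 - 3597)*(b + 111) = (689 - 3597)*(-3736 + 111) = -2908*(-3625) = 10541500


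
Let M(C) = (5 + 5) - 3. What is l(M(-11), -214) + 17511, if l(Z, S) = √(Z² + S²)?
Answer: 17511 + √45845 ≈ 17725.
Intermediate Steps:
M(C) = 7 (M(C) = 10 - 3 = 7)
l(Z, S) = √(S² + Z²)
l(M(-11), -214) + 17511 = √((-214)² + 7²) + 17511 = √(45796 + 49) + 17511 = √45845 + 17511 = 17511 + √45845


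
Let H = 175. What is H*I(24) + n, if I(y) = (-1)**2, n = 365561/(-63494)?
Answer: 10745889/63494 ≈ 169.24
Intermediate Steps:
n = -365561/63494 (n = 365561*(-1/63494) = -365561/63494 ≈ -5.7574)
I(y) = 1
H*I(24) + n = 175*1 - 365561/63494 = 175 - 365561/63494 = 10745889/63494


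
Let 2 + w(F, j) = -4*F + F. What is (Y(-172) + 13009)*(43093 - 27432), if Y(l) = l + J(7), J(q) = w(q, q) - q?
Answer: 200570427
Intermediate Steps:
w(F, j) = -2 - 3*F (w(F, j) = -2 + (-4*F + F) = -2 - 3*F)
J(q) = -2 - 4*q (J(q) = (-2 - 3*q) - q = -2 - 4*q)
Y(l) = -30 + l (Y(l) = l + (-2 - 4*7) = l + (-2 - 28) = l - 30 = -30 + l)
(Y(-172) + 13009)*(43093 - 27432) = ((-30 - 172) + 13009)*(43093 - 27432) = (-202 + 13009)*15661 = 12807*15661 = 200570427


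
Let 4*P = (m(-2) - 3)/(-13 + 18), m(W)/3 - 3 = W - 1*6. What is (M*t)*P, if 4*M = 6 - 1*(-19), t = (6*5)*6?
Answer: -2025/2 ≈ -1012.5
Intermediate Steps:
m(W) = -9 + 3*W (m(W) = 9 + 3*(W - 1*6) = 9 + 3*(W - 6) = 9 + 3*(-6 + W) = 9 + (-18 + 3*W) = -9 + 3*W)
P = -9/10 (P = (((-9 + 3*(-2)) - 3)/(-13 + 18))/4 = (((-9 - 6) - 3)/5)/4 = ((-15 - 3)*(⅕))/4 = (-18*⅕)/4 = (¼)*(-18/5) = -9/10 ≈ -0.90000)
t = 180 (t = 30*6 = 180)
M = 25/4 (M = (6 - 1*(-19))/4 = (6 + 19)/4 = (¼)*25 = 25/4 ≈ 6.2500)
(M*t)*P = ((25/4)*180)*(-9/10) = 1125*(-9/10) = -2025/2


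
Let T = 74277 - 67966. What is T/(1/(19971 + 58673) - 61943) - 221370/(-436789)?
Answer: 861603729962594/2127793717210599 ≈ 0.40493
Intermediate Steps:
T = 6311
T/(1/(19971 + 58673) - 61943) - 221370/(-436789) = 6311/(1/(19971 + 58673) - 61943) - 221370/(-436789) = 6311/(1/78644 - 61943) - 221370*(-1/436789) = 6311/(1/78644 - 61943) + 221370/436789 = 6311/(-4871445291/78644) + 221370/436789 = 6311*(-78644/4871445291) + 221370/436789 = -496322284/4871445291 + 221370/436789 = 861603729962594/2127793717210599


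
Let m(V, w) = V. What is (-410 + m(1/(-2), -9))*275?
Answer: -225775/2 ≈ -1.1289e+5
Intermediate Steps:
(-410 + m(1/(-2), -9))*275 = (-410 + 1/(-2))*275 = (-410 - ½)*275 = -821/2*275 = -225775/2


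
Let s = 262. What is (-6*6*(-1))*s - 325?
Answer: 9107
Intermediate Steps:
(-6*6*(-1))*s - 325 = (-6*6*(-1))*262 - 325 = -36*(-1)*262 - 325 = 36*262 - 325 = 9432 - 325 = 9107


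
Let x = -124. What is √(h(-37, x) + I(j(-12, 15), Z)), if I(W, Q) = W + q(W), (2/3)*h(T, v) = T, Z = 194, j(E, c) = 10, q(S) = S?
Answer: I*√142/2 ≈ 5.9582*I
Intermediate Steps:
h(T, v) = 3*T/2
I(W, Q) = 2*W (I(W, Q) = W + W = 2*W)
√(h(-37, x) + I(j(-12, 15), Z)) = √((3/2)*(-37) + 2*10) = √(-111/2 + 20) = √(-71/2) = I*√142/2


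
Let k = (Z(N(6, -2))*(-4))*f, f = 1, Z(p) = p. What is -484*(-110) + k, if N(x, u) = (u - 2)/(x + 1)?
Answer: 372696/7 ≈ 53242.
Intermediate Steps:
N(x, u) = (-2 + u)/(1 + x)
k = 16/7 (k = (((-2 - 2)/(1 + 6))*(-4))*1 = ((-4/7)*(-4))*1 = (((⅐)*(-4))*(-4))*1 = -4/7*(-4)*1 = (16/7)*1 = 16/7 ≈ 2.2857)
-484*(-110) + k = -484*(-110) + 16/7 = 53240 + 16/7 = 372696/7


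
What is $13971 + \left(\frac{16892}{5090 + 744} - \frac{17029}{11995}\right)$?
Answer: $\frac{488888753142}{34989415} \approx 13972.0$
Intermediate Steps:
$13971 + \left(\frac{16892}{5090 + 744} - \frac{17029}{11995}\right) = 13971 + \left(\frac{16892}{5834} - \frac{17029}{11995}\right) = 13971 + \left(16892 \cdot \frac{1}{5834} - \frac{17029}{11995}\right) = 13971 + \left(\frac{8446}{2917} - \frac{17029}{11995}\right) = 13971 + \frac{51636177}{34989415} = \frac{488888753142}{34989415}$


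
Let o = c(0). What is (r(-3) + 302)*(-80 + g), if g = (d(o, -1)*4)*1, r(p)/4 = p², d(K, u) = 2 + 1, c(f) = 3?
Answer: -22984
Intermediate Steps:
o = 3
d(K, u) = 3
r(p) = 4*p²
g = 12 (g = (3*4)*1 = 12*1 = 12)
(r(-3) + 302)*(-80 + g) = (4*(-3)² + 302)*(-80 + 12) = (4*9 + 302)*(-68) = (36 + 302)*(-68) = 338*(-68) = -22984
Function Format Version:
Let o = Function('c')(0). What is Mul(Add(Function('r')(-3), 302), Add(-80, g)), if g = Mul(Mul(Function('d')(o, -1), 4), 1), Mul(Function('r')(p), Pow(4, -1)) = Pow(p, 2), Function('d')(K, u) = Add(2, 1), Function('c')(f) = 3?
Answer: -22984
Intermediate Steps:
o = 3
Function('d')(K, u) = 3
Function('r')(p) = Mul(4, Pow(p, 2))
g = 12 (g = Mul(Mul(3, 4), 1) = Mul(12, 1) = 12)
Mul(Add(Function('r')(-3), 302), Add(-80, g)) = Mul(Add(Mul(4, Pow(-3, 2)), 302), Add(-80, 12)) = Mul(Add(Mul(4, 9), 302), -68) = Mul(Add(36, 302), -68) = Mul(338, -68) = -22984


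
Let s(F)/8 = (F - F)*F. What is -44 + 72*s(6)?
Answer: -44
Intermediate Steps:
s(F) = 0 (s(F) = 8*((F - F)*F) = 8*(0*F) = 8*0 = 0)
-44 + 72*s(6) = -44 + 72*0 = -44 + 0 = -44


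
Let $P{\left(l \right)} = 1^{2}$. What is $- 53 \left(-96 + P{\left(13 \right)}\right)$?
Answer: $5035$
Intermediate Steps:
$P{\left(l \right)} = 1$
$- 53 \left(-96 + P{\left(13 \right)}\right) = - 53 \left(-96 + 1\right) = \left(-53\right) \left(-95\right) = 5035$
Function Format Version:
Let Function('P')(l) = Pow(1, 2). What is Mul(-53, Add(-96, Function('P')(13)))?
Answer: 5035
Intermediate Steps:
Function('P')(l) = 1
Mul(-53, Add(-96, Function('P')(13))) = Mul(-53, Add(-96, 1)) = Mul(-53, -95) = 5035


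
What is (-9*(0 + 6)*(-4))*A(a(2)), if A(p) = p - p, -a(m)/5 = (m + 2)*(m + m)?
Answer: 0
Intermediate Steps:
a(m) = -10*m*(2 + m) (a(m) = -5*(m + 2)*(m + m) = -5*(2 + m)*2*m = -10*m*(2 + m))
A(p) = 0
(-9*(0 + 6)*(-4))*A(a(2)) = -9*(0 + 6)*(-4)*0 = -54*(-4)*0 = -9*(-24)*0 = 216*0 = 0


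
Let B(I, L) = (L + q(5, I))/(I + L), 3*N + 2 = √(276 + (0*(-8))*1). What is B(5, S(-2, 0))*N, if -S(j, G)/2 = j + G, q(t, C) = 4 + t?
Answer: -26/27 + 26*√69/27 ≈ 7.0360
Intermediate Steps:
N = -⅔ + 2*√69/3 (N = -⅔ + √(276 + (0*(-8))*1)/3 = -⅔ + √(276 + 0*1)/3 = -⅔ + √(276 + 0)/3 = -⅔ + √276/3 = -⅔ + (2*√69)/3 = -⅔ + 2*√69/3 ≈ 4.8711)
S(j, G) = -2*G - 2*j (S(j, G) = -2*(j + G) = -2*(G + j) = -2*G - 2*j)
B(I, L) = (9 + L)/(I + L) (B(I, L) = (L + (4 + 5))/(I + L) = (L + 9)/(I + L) = (9 + L)/(I + L))
B(5, S(-2, 0))*N = ((9 + (-2*0 - 2*(-2)))/(5 + (-2*0 - 2*(-2))))*(-⅔ + 2*√69/3) = ((9 + (0 + 4))/(5 + (0 + 4)))*(-⅔ + 2*√69/3) = ((9 + 4)/(5 + 4))*(-⅔ + 2*√69/3) = (13/9)*(-⅔ + 2*√69/3) = ((⅑)*13)*(-⅔ + 2*√69/3) = 13*(-⅔ + 2*√69/3)/9 = -26/27 + 26*√69/27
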